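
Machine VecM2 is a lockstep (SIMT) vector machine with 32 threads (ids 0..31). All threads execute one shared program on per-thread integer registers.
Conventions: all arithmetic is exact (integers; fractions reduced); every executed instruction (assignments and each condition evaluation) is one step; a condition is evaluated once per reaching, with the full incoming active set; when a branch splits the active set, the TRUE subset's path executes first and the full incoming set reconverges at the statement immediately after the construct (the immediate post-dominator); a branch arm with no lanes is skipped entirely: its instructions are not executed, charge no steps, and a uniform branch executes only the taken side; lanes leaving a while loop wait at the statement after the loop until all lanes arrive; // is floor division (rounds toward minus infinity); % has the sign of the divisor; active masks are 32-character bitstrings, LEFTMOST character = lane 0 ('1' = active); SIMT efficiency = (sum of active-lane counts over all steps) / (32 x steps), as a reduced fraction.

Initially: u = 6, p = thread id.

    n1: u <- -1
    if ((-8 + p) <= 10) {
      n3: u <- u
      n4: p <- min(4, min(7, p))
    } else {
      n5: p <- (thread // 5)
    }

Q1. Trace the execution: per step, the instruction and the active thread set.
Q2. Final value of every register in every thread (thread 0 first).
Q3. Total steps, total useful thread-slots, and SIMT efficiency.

step 0: u <- -1                      11111111111111111111111111111111
step 1: eval ((-8 + p) <= 10)        11111111111111111111111111111111
step 2: u <- u                       11111111111111111110000000000000
step 3: p <- min(4, min(7, p))       11111111111111111110000000000000
step 4: p <- (thread // 5)           00000000000000000001111111111111

Answer: 5 steps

u: -1,-1,-1,-1,-1,-1,-1,-1,-1,-1,-1,-1,-1,-1,-1,-1,-1,-1,-1,-1,-1,-1,-1,-1,-1,-1,-1,-1,-1,-1,-1,-1
p: 0,1,2,3,4,4,4,4,4,4,4,4,4,4,4,4,4,4,4,3,4,4,4,4,4,5,5,5,5,5,6,6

steps = 5; useful = 115; efficiency = 115/160 = 23/32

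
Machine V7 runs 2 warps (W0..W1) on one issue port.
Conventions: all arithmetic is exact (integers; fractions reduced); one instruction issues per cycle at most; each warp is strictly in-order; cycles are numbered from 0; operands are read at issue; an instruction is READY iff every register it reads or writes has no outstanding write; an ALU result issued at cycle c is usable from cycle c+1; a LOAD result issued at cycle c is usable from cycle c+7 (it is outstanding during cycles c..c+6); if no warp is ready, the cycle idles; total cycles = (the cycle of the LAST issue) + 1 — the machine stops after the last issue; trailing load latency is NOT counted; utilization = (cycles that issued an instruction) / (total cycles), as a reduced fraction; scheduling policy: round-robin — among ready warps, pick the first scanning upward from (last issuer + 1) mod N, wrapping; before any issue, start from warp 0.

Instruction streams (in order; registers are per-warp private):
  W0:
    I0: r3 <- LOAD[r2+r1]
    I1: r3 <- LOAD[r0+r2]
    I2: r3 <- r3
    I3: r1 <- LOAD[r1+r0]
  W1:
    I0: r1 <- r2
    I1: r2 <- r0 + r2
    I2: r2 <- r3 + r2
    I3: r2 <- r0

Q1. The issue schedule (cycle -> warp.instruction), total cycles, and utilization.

cycle 0: W0.I0
cycle 1: W1.I0
cycle 2: W1.I1
cycle 3: W1.I2
cycle 4: W1.I3
cycle 5: idle
cycle 6: idle
cycle 7: W0.I1
cycle 8: idle
cycle 9: idle
cycle 10: idle
cycle 11: idle
cycle 12: idle
cycle 13: idle
cycle 14: W0.I2
cycle 15: W0.I3

Answer: 16 cycles, utilization 1/2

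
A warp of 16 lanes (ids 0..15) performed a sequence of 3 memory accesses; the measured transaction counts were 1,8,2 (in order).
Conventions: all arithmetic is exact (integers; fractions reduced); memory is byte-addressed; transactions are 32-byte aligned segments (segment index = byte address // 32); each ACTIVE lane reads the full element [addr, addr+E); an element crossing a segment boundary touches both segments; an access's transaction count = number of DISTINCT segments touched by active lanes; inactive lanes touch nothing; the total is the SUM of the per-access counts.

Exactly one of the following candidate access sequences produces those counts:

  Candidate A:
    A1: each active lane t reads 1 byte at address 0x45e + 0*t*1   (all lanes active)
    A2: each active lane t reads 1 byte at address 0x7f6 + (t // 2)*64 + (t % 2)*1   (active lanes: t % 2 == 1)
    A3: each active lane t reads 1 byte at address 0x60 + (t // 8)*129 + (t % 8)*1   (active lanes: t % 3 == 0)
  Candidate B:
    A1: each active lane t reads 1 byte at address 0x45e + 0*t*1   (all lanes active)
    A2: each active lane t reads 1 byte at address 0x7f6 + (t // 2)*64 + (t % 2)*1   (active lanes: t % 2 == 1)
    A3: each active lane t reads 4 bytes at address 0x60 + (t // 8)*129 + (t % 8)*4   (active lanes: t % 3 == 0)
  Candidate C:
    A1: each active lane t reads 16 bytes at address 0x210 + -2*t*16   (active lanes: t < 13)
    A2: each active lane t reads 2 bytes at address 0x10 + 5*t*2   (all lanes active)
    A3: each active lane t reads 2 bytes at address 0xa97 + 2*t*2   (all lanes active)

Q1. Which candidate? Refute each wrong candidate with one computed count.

B: A3 gives 3 transactions, not 2
C: A1 gives 13 transactions, not 1
A: all counts match (1,8,2)

Answer: A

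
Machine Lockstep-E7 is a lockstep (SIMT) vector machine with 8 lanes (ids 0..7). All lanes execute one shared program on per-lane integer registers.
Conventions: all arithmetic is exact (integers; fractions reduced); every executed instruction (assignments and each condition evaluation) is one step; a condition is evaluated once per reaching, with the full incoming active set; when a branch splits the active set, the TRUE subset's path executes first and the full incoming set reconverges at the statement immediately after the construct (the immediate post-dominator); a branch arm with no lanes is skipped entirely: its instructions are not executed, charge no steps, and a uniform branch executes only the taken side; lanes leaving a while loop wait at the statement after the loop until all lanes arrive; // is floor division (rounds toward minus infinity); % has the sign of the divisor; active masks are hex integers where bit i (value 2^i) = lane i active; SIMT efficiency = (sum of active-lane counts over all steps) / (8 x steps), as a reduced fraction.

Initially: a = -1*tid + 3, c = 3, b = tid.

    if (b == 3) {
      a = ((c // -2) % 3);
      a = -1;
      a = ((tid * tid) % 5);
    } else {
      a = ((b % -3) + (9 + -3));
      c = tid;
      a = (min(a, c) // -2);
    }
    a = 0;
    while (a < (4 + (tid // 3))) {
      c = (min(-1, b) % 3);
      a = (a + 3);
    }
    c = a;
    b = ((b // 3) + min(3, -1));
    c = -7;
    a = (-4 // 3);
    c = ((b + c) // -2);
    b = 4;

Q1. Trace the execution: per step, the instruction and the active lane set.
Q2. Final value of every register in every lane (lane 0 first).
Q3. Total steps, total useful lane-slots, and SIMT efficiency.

step 0: eval (b == 3)                0xff
step 1: a <- ((c // -2) % 3)         0x08
step 2: a <- -1                      0x08
step 3: a <- ((tid * tid) % 5)       0x08
step 4: a <- ((b % -3) + (9 + -3))   0xf7
step 5: c <- tid                     0xf7
step 6: a <- (min(a, c) // -2)       0xf7
step 7: a <- 0                       0xff
step 8: eval (a < (4 + (tid // 3)))  0xff
step 9: c <- (min(-1, b) % 3)        0xff
step 10: a <- (a + 3)                 0xff
step 11: eval (a < (4 + (tid // 3)))  0xff
step 12: c <- (min(-1, b) % 3)        0xff
step 13: a <- (a + 3)                 0xff
step 14: eval (a < (4 + (tid // 3)))  0xff
step 15: c <- a                       0xff
step 16: b <- ((b // 3) + min(3, -1)) 0xff
step 17: c <- -7                      0xff
step 18: a <- (-4 // 3)               0xff
step 19: c <- ((b + c) // -2)         0xff
step 20: b <- 4                       0xff

Answer: 21 steps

a: -2,-2,-2,-2,-2,-2,-2,-2
c: 4,4,4,3,3,3,3,3
b: 4,4,4,4,4,4,4,4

steps = 21; useful = 144; efficiency = 144/168 = 6/7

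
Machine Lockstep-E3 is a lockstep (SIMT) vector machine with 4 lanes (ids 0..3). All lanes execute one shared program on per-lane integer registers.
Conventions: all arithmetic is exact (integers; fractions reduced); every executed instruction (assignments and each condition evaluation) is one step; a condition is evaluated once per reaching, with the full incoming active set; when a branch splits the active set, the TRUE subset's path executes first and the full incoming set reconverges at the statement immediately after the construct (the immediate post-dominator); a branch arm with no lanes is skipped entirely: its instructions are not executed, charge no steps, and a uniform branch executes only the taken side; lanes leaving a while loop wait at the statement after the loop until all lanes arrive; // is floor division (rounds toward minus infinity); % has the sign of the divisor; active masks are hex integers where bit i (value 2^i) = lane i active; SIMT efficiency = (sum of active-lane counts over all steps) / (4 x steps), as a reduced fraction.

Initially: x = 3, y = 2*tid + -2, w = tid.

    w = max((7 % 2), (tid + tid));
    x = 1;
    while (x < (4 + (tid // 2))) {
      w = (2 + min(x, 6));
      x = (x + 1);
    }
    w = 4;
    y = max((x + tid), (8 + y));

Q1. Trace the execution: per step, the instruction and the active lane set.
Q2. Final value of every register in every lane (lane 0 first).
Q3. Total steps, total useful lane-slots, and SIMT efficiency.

step 0: w <- max((7 % 2), (tid + tid)) 0xf
step 1: x <- 1                       0xf
step 2: eval (x < (4 + (tid // 2)))  0xf
step 3: w <- (2 + min(x, 6))         0xf
step 4: x <- (x + 1)                 0xf
step 5: eval (x < (4 + (tid // 2)))  0xf
step 6: w <- (2 + min(x, 6))         0xf
step 7: x <- (x + 1)                 0xf
step 8: eval (x < (4 + (tid // 2)))  0xf
step 9: w <- (2 + min(x, 6))         0xf
step 10: x <- (x + 1)                 0xf
step 11: eval (x < (4 + (tid // 2)))  0xf
step 12: w <- (2 + min(x, 6))         0xc
step 13: x <- (x + 1)                 0xc
step 14: eval (x < (4 + (tid // 2)))  0xc
step 15: w <- 4                       0xf
step 16: y <- max((x + tid), (8 + y)) 0xf

Answer: 17 steps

x: 4,4,5,5
y: 6,8,10,12
w: 4,4,4,4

steps = 17; useful = 62; efficiency = 62/68 = 31/34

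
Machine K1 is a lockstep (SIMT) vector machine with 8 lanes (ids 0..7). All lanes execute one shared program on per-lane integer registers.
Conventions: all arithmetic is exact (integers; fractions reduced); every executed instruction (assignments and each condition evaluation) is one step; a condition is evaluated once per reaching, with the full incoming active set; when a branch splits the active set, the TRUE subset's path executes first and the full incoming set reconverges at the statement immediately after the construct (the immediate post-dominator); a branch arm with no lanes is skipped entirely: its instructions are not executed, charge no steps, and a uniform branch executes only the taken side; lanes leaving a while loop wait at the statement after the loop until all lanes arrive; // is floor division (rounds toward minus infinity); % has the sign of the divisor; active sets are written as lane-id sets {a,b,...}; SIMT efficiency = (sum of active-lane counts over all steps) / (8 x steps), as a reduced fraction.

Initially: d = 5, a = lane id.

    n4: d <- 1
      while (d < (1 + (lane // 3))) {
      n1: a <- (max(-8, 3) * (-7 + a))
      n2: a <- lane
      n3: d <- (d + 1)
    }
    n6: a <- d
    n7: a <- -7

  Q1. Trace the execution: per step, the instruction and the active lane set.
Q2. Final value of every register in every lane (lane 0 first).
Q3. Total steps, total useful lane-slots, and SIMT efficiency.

step 0: d <- 1                       {0,1,2,3,4,5,6,7}
step 1: eval (d < (1 + (lane // 3))) {0,1,2,3,4,5,6,7}
step 2: a <- (max(-8, 3) * (-7 + a)) {3,4,5,6,7}
step 3: a <- lane                    {3,4,5,6,7}
step 4: d <- (d + 1)                 {3,4,5,6,7}
step 5: eval (d < (1 + (lane // 3))) {3,4,5,6,7}
step 6: a <- (max(-8, 3) * (-7 + a)) {6,7}
step 7: a <- lane                    {6,7}
step 8: d <- (d + 1)                 {6,7}
step 9: eval (d < (1 + (lane // 3))) {6,7}
step 10: a <- d                       {0,1,2,3,4,5,6,7}
step 11: a <- -7                      {0,1,2,3,4,5,6,7}

Answer: 12 steps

d: 1,1,1,2,2,2,3,3
a: -7,-7,-7,-7,-7,-7,-7,-7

steps = 12; useful = 60; efficiency = 60/96 = 5/8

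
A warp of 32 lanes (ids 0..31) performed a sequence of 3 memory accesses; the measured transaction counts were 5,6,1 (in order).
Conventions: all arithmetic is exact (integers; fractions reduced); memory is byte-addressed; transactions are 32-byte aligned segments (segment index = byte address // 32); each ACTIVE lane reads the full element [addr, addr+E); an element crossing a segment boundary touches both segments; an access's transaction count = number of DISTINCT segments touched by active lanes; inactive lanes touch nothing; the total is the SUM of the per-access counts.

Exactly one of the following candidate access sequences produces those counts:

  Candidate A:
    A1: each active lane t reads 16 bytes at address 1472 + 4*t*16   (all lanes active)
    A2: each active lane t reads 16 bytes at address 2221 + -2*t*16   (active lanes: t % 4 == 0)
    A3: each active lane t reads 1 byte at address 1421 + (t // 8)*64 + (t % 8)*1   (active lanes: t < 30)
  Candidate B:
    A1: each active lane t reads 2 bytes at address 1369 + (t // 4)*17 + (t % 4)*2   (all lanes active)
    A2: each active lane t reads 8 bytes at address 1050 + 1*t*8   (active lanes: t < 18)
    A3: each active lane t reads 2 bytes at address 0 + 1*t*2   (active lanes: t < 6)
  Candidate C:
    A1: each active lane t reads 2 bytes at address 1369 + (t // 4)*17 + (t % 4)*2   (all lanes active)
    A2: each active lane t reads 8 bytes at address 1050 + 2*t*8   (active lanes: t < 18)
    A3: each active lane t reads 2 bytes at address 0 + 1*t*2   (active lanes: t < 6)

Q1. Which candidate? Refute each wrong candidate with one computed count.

A: A1 gives 32 transactions, not 5
C: A2 gives 10 transactions, not 6
B: all counts match (5,6,1)

Answer: B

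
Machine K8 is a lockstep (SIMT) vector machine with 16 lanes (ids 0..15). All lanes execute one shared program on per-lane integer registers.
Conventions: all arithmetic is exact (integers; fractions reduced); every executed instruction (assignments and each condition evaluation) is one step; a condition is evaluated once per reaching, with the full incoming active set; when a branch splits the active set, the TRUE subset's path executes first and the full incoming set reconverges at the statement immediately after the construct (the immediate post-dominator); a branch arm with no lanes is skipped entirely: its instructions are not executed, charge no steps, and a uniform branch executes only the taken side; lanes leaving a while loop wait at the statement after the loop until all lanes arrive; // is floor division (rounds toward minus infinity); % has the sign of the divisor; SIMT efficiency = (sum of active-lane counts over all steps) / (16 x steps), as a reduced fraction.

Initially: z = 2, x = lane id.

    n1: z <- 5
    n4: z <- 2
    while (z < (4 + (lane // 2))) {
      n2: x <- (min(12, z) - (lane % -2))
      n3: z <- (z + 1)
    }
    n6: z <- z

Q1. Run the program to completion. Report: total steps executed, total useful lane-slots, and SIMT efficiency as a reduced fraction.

Answer: 31 steps, 328 useful, 41/62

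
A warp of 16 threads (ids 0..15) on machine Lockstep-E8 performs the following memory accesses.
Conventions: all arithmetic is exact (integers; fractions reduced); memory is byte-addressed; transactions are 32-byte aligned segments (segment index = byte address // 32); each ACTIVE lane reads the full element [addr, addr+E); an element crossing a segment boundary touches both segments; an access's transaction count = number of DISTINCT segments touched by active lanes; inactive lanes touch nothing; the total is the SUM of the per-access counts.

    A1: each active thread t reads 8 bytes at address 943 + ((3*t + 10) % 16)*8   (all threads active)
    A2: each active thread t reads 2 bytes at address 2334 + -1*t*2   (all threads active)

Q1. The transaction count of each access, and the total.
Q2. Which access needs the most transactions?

A1: 5 transactions
A2: 1 transaction

Answer: 5,1; total 6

Answer: A1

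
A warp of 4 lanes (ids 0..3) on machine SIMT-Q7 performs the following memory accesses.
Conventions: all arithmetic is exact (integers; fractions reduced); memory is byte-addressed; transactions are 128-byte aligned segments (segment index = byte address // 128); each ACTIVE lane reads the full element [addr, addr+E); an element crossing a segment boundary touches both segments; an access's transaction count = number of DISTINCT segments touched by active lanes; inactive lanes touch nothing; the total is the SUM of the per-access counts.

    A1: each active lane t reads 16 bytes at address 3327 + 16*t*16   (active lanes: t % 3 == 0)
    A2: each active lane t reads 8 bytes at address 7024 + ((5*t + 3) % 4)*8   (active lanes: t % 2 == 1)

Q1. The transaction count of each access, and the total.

A1: 4 transactions
A2: 2 transactions

Answer: 4,2; total 6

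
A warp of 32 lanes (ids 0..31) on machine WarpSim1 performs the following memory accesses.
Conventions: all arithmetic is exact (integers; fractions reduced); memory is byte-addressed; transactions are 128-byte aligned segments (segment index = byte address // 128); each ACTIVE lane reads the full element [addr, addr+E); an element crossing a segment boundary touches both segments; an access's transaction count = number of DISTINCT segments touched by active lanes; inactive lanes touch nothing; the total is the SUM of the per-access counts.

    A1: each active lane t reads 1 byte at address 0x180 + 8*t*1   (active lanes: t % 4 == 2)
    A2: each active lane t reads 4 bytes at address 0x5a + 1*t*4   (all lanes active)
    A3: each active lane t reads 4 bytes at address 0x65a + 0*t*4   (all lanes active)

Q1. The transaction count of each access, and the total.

A1: 2 transactions
A2: 2 transactions
A3: 1 transaction

Answer: 2,2,1; total 5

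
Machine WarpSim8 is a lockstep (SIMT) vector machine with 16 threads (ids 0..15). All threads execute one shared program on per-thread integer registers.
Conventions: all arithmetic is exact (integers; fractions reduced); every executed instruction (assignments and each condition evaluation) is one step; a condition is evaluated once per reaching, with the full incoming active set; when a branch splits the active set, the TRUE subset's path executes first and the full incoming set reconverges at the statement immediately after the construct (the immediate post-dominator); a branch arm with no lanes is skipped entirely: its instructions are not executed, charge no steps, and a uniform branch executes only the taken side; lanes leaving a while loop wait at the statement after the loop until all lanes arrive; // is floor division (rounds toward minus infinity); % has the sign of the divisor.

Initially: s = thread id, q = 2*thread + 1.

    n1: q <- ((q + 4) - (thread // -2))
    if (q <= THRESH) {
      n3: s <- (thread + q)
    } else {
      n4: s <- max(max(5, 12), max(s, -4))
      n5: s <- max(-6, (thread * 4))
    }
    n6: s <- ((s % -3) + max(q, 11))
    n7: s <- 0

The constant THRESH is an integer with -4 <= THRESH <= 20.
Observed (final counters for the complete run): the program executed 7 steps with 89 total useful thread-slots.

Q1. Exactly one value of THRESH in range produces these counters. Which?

Answer: THRESH = 20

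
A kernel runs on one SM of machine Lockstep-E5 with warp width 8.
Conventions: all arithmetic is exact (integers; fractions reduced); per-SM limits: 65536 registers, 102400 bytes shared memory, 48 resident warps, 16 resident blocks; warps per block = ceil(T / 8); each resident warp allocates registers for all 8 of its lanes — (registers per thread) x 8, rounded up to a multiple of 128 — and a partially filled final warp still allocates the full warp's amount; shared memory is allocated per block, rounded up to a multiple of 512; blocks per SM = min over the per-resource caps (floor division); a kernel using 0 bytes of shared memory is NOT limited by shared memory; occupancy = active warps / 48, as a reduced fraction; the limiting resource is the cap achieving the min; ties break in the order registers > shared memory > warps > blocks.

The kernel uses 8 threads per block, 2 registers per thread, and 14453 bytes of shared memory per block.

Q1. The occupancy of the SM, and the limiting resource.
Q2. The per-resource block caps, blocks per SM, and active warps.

Answer: occupancy 1/8, limited by shared memory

registers: 512 blocks
shared memory: 6 blocks
warps: 48 blocks
blocks: 16 blocks

Answer: 6 blocks, 6 active warps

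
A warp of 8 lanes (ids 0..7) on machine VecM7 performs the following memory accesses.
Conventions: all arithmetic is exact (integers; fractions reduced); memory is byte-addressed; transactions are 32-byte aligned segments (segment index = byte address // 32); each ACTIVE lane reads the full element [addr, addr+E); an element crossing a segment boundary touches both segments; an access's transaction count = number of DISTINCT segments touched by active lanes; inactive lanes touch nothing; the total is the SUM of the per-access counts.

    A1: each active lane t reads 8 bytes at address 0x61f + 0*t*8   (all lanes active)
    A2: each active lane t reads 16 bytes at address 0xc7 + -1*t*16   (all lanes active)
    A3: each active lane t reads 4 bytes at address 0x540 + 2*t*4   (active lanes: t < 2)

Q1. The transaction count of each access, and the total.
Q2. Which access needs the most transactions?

A1: 2 transactions
A2: 5 transactions
A3: 1 transaction

Answer: 2,5,1; total 8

Answer: A2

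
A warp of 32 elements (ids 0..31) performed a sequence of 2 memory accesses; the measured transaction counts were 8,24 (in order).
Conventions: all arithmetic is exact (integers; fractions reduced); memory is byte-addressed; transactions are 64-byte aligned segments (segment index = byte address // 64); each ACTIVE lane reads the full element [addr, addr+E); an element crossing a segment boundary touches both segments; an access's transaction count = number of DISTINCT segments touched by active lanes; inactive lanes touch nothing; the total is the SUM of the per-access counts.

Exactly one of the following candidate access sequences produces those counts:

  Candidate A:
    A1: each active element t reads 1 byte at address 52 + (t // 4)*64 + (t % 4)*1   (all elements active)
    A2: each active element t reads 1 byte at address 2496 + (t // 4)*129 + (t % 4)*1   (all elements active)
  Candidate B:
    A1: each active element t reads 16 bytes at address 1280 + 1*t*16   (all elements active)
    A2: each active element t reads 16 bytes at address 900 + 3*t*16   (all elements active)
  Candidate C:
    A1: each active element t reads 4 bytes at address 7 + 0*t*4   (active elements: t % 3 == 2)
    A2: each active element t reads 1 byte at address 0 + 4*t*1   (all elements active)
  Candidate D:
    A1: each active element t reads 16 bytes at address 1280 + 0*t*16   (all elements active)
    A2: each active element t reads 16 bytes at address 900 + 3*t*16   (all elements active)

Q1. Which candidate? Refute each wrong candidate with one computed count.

A: A2 gives 8 transactions, not 24
C: A1 gives 1 transaction, not 8
D: A1 gives 1 transaction, not 8
B: all counts match (8,24)

Answer: B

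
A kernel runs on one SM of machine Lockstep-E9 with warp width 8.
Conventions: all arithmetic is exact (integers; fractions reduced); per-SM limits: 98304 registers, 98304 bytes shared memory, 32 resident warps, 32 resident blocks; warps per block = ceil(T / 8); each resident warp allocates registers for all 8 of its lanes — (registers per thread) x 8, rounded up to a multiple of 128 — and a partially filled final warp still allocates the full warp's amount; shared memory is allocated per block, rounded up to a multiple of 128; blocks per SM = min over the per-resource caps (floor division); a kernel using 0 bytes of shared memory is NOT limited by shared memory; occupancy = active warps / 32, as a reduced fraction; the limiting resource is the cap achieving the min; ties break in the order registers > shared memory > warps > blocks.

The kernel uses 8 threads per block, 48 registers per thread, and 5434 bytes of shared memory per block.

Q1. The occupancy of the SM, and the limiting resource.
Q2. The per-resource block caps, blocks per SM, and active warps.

Answer: occupancy 17/32, limited by shared memory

registers: 256 blocks
shared memory: 17 blocks
warps: 32 blocks
blocks: 32 blocks

Answer: 17 blocks, 17 active warps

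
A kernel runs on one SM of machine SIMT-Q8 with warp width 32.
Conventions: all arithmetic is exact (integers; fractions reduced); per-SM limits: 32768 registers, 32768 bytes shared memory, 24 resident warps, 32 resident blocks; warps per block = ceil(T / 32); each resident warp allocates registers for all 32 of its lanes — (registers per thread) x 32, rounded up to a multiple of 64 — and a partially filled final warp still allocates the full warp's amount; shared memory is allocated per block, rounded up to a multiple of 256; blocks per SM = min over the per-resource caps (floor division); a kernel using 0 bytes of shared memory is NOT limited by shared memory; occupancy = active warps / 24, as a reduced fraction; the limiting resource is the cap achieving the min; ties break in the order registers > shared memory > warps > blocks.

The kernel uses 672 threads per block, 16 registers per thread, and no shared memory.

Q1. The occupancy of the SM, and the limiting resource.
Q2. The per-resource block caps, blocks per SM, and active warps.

Answer: occupancy 7/8, limited by warps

registers: 3 blocks
shared memory: no limit (kernel uses none)
warps: 1 block
blocks: 32 blocks

Answer: 1 block, 21 active warps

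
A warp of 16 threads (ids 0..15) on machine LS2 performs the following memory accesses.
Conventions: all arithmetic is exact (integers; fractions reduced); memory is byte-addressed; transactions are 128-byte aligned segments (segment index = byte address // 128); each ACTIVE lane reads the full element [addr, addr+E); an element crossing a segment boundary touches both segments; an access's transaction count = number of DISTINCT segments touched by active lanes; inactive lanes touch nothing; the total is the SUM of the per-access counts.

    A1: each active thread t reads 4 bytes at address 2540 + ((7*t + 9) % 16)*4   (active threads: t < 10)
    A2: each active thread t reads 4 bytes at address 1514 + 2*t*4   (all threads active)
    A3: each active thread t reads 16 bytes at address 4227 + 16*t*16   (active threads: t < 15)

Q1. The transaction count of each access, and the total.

A1: 2 transactions
A2: 2 transactions
A3: 15 transactions

Answer: 2,2,15; total 19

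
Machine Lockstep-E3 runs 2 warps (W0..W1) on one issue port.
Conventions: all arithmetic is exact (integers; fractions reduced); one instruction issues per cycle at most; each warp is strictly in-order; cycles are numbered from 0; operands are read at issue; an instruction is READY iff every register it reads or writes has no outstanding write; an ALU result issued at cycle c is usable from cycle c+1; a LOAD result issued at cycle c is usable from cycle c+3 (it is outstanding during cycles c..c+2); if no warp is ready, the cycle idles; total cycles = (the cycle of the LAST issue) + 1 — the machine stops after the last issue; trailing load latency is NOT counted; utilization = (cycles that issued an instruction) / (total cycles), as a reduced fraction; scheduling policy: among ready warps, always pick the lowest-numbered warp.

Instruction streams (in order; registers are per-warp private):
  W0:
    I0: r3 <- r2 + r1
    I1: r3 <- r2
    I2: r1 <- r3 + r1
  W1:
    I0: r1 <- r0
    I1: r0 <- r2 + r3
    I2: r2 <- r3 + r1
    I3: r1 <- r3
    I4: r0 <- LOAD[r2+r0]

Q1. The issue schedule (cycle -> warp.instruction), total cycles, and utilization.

cycle 0: W0.I0
cycle 1: W0.I1
cycle 2: W0.I2
cycle 3: W1.I0
cycle 4: W1.I1
cycle 5: W1.I2
cycle 6: W1.I3
cycle 7: W1.I4

Answer: 8 cycles, utilization 1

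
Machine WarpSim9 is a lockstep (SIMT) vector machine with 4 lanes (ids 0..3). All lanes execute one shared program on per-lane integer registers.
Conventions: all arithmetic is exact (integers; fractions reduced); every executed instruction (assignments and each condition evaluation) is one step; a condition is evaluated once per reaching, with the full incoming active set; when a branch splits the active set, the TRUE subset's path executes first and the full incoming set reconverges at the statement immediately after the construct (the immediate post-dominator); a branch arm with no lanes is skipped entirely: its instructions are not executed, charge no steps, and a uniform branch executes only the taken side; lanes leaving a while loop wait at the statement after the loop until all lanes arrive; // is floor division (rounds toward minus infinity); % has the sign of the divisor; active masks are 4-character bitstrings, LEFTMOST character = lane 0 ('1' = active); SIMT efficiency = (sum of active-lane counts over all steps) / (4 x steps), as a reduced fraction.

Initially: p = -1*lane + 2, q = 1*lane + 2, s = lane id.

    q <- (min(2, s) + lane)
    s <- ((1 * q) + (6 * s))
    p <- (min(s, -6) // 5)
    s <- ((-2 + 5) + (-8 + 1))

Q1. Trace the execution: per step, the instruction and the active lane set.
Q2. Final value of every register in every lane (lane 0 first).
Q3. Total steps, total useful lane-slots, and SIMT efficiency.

step 0: q <- (min(2, s) + lane)      1111
step 1: s <- ((1 * q) + (6 * s))     1111
step 2: p <- (min(s, -6) // 5)       1111
step 3: s <- ((-2 + 5) + (-8 + 1))   1111

Answer: 4 steps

p: -2,-2,-2,-2
q: 0,2,4,5
s: -4,-4,-4,-4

steps = 4; useful = 16; efficiency = 16/16 = 1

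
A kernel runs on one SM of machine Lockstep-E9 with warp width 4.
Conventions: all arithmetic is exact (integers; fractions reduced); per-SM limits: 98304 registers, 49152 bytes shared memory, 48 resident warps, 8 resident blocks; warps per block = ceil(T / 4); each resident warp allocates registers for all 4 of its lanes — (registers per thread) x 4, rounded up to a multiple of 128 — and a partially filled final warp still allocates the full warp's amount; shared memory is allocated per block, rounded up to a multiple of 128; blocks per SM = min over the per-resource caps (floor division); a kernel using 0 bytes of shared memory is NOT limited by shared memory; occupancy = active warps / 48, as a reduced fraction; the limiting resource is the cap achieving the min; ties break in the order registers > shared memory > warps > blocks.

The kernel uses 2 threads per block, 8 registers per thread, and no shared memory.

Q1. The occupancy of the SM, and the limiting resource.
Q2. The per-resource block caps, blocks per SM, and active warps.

Answer: occupancy 1/6, limited by blocks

registers: 768 blocks
shared memory: no limit (kernel uses none)
warps: 48 blocks
blocks: 8 blocks

Answer: 8 blocks, 8 active warps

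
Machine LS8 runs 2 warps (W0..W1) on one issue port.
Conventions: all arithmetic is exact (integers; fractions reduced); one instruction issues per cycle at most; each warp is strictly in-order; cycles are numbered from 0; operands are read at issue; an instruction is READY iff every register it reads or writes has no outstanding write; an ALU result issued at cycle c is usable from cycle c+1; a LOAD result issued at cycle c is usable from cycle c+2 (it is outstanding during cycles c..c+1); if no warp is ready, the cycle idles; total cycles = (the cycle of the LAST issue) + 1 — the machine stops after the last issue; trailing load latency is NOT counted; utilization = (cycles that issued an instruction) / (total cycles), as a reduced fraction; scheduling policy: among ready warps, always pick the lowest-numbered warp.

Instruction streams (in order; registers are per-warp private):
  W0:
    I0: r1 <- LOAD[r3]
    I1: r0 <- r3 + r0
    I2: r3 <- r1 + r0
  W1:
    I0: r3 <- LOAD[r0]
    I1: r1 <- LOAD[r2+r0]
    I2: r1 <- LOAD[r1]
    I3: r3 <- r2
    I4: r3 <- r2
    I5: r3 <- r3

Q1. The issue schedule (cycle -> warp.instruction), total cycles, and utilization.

cycle 0: W0.I0
cycle 1: W0.I1
cycle 2: W0.I2
cycle 3: W1.I0
cycle 4: W1.I1
cycle 5: idle
cycle 6: W1.I2
cycle 7: W1.I3
cycle 8: W1.I4
cycle 9: W1.I5

Answer: 10 cycles, utilization 9/10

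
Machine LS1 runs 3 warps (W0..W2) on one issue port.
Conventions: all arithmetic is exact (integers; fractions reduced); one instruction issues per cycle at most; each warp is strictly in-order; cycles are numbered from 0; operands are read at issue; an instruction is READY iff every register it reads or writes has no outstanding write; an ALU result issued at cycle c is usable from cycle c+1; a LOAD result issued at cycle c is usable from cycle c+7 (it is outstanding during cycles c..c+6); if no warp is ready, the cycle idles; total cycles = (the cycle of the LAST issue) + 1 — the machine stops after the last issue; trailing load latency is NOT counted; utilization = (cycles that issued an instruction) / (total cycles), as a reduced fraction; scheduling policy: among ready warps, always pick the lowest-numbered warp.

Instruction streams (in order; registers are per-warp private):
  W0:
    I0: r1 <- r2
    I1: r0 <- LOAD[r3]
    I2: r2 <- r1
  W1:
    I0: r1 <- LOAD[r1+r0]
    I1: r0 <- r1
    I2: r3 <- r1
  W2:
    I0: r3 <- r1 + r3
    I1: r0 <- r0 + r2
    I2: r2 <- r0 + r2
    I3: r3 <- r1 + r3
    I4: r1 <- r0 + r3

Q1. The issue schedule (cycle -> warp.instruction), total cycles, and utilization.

cycle 0: W0.I0
cycle 1: W0.I1
cycle 2: W0.I2
cycle 3: W1.I0
cycle 4: W2.I0
cycle 5: W2.I1
cycle 6: W2.I2
cycle 7: W2.I3
cycle 8: W2.I4
cycle 9: idle
cycle 10: W1.I1
cycle 11: W1.I2

Answer: 12 cycles, utilization 11/12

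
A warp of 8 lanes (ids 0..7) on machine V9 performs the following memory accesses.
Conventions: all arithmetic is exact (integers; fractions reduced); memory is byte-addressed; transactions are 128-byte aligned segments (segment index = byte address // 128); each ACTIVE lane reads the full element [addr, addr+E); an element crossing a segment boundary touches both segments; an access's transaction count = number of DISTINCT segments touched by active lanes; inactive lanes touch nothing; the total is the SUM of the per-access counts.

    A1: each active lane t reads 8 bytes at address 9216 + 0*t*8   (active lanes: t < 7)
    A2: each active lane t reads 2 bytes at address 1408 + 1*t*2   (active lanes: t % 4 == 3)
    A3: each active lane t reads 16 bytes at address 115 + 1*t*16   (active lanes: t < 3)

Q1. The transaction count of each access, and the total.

A1: 1 transaction
A2: 1 transaction
A3: 2 transactions

Answer: 1,1,2; total 4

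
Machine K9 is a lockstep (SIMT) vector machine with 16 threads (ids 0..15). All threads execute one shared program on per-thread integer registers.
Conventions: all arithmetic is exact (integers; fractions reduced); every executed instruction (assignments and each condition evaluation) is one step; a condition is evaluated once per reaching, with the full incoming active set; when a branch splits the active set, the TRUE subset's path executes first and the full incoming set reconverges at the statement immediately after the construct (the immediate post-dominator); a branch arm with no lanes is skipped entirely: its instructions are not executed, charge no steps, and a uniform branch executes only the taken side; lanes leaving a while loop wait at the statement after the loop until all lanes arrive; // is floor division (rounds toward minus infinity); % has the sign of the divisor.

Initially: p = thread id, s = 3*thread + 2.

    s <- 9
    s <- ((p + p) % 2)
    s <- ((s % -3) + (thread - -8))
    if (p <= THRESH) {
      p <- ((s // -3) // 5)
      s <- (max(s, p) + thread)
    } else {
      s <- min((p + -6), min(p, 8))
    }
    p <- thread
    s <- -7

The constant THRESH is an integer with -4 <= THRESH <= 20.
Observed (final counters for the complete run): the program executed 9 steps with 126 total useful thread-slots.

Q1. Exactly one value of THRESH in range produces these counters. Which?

Answer: THRESH = 13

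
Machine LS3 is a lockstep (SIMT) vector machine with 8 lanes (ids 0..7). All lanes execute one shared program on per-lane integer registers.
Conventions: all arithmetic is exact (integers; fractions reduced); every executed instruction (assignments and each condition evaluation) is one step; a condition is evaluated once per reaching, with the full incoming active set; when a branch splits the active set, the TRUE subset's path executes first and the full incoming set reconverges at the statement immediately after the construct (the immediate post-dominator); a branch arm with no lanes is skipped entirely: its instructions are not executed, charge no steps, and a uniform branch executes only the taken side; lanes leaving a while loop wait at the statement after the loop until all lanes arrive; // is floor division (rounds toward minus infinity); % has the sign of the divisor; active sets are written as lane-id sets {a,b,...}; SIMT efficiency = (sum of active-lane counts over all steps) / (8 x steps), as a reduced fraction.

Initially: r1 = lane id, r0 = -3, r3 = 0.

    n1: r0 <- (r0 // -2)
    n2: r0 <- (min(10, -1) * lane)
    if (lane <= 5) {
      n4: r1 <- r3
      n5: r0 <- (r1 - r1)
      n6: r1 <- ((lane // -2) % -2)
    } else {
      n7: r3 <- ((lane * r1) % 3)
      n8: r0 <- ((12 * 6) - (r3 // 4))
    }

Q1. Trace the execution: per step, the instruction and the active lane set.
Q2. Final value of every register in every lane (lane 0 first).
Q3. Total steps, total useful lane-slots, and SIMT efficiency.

step 0: r0 <- (r0 // -2)             {0,1,2,3,4,5,6,7}
step 1: r0 <- (min(10, -1) * lane)   {0,1,2,3,4,5,6,7}
step 2: eval (lane <= 5)             {0,1,2,3,4,5,6,7}
step 3: r1 <- r3                     {0,1,2,3,4,5}
step 4: r0 <- (r1 - r1)              {0,1,2,3,4,5}
step 5: r1 <- ((lane // -2) % -2)    {0,1,2,3,4,5}
step 6: r3 <- ((lane * r1) % 3)      {6,7}
step 7: r0 <- ((12 * 6) - (r3 // 4)) {6,7}

Answer: 8 steps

r1: 0,-1,-1,0,0,-1,6,7
r0: 0,0,0,0,0,0,72,72
r3: 0,0,0,0,0,0,0,1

steps = 8; useful = 46; efficiency = 46/64 = 23/32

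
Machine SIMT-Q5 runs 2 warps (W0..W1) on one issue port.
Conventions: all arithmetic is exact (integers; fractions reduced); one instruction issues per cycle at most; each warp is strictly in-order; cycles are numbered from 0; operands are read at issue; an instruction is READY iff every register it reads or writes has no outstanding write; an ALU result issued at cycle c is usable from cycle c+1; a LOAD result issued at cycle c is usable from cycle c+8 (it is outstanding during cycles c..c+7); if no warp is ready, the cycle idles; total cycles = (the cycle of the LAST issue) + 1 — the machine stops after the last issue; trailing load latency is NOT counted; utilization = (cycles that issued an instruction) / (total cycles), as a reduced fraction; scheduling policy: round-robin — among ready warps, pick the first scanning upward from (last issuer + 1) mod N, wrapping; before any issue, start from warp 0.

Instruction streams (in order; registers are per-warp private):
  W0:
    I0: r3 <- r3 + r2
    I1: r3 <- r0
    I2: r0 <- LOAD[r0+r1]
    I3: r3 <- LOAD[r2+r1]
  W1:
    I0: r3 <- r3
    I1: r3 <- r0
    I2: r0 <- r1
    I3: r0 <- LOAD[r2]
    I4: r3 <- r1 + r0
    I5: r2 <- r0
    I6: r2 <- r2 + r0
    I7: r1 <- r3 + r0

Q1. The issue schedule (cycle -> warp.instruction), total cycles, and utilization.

cycle 0: W0.I0
cycle 1: W1.I0
cycle 2: W0.I1
cycle 3: W1.I1
cycle 4: W0.I2
cycle 5: W1.I2
cycle 6: W0.I3
cycle 7: W1.I3
cycle 8: idle
cycle 9: idle
cycle 10: idle
cycle 11: idle
cycle 12: idle
cycle 13: idle
cycle 14: idle
cycle 15: W1.I4
cycle 16: W1.I5
cycle 17: W1.I6
cycle 18: W1.I7

Answer: 19 cycles, utilization 12/19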